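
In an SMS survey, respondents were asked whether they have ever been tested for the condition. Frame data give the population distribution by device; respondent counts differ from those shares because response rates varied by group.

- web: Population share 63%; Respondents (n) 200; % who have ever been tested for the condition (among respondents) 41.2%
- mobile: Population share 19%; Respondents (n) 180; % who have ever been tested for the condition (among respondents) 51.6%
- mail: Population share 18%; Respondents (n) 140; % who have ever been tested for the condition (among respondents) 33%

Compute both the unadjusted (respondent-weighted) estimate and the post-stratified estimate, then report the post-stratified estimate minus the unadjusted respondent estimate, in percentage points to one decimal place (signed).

Naive respondent-only estimate (weights = respondent counts):
  (200/520)×41.2 + (180/520)×51.6 + (140/520)×33 = 42.5923%
Post-stratifying to population shares instead:
  0.63×41.2 + 0.19×51.6 + 0.18×33 = 41.7%
Difference = 41.7 − 42.5923 = -0.8923 pp.

-0.9 percentage points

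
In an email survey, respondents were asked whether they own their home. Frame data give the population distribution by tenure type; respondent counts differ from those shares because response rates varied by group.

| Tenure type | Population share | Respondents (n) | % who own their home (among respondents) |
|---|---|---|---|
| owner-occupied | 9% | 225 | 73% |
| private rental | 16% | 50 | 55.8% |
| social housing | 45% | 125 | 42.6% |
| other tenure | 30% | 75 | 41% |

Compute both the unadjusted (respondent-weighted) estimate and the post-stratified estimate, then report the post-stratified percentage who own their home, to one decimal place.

47.0%

Unadjusted (pooled respondent) estimate weights by respondent counts:
  (225/475)×73 + (50/475)×55.8 + (125/475)×42.6 + (75/475)×41 = 58.1368%
Post-stratifying to population shares instead:
  0.09×73 + 0.16×55.8 + 0.45×42.6 + 0.3×41 = 46.968%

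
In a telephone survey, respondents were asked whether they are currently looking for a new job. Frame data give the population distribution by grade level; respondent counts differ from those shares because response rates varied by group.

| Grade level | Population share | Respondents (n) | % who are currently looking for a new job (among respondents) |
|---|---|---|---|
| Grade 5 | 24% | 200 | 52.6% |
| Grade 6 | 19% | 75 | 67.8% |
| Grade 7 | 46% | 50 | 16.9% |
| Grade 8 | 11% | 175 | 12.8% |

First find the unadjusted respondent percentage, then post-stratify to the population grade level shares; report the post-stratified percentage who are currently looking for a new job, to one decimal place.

34.7%

Without adjustment, the pooled respondent share is:
  (200/500)×52.6 + (75/500)×67.8 + (50/500)×16.9 + (175/500)×12.8 = 37.38%
Post-stratified estimate weights by population shares:
  0.24×52.6 + 0.19×67.8 + 0.46×16.9 + 0.11×12.8 = 34.688%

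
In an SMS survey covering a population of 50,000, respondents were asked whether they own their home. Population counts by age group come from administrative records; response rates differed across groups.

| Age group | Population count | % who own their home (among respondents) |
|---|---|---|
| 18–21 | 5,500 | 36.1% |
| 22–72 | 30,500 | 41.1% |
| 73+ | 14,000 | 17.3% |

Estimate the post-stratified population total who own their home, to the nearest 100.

16,900

Estimated count per cell = population count × respondent percentage:
  18–21: 5,500 × 36.1% = 1985.5
  22–72: 30,500 × 41.1% = 12535.5
  73+: 14,000 × 17.3% = 2422
Estimated total = 16,943 → 16,900.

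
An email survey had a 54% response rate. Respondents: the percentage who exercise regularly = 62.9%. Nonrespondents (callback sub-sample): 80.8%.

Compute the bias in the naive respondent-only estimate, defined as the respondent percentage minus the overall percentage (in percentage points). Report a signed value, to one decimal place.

Nonresponse fraction = 1 − 0.54 = 0.46.
Bias = (nonresponse fraction) × (respondent percentage − nonrespondent percentage)
     = 0.46 × (62.9 − 80.8) = 0.46 × -17.9 = -8.234.

-8.2 percentage points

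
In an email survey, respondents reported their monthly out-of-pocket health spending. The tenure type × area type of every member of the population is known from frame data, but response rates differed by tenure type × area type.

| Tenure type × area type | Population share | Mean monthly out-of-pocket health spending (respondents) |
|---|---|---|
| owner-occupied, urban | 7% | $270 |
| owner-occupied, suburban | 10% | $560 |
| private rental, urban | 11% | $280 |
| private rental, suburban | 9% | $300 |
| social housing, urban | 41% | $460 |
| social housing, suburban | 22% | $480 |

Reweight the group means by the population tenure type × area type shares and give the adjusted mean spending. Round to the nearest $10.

Weight each group's respondent value by its population share:
  owner-occupied, urban: 0.07 × 270 = 18.9
  owner-occupied, suburban: 0.1 × 560 = 56
  private rental, urban: 0.11 × 280 = 30.8
  private rental, suburban: 0.09 × 300 = 27
  social housing, urban: 0.41 × 460 = 188.6
  social housing, suburban: 0.22 × 480 = 105.6
Post-stratified estimate = 426.9 → $430.

$430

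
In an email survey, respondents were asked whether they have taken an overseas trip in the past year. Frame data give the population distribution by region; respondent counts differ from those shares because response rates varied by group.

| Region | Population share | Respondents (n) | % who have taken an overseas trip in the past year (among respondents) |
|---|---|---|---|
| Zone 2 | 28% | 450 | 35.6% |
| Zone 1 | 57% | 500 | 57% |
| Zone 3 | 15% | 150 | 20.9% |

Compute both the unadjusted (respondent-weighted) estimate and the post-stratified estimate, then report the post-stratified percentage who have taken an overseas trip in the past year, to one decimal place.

45.6%

Without adjustment, the pooled respondent share is:
  (450/1100)×35.6 + (500/1100)×57 + (150/1100)×20.9 = 43.3227%
Reweighting by population region shares:
  0.28×35.6 + 0.57×57 + 0.15×20.9 = 45.593%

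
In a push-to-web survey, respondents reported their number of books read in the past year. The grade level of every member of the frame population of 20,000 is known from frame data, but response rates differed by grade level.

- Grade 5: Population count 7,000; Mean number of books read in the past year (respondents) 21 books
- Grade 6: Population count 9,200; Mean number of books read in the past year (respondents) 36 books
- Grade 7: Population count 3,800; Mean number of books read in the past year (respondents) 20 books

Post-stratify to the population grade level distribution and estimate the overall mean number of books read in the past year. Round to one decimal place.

Each cell contributes population-share × respondent value:
  Grade 5: (7,000/20,000) × 21 = 7.35
  Grade 6: (9,200/20,000) × 36 = 16.56
  Grade 7: (3,800/20,000) × 20 = 3.8
Post-stratified estimate = 27.71 → 27.7.

27.7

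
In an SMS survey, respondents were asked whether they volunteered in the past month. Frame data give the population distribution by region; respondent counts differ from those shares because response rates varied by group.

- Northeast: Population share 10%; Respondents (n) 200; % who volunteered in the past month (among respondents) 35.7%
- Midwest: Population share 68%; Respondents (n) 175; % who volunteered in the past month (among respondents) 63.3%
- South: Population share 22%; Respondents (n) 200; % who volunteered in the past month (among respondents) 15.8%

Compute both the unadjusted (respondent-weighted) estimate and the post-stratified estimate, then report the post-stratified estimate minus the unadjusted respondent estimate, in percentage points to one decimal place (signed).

+12.9 percentage points

Unadjusted (pooled respondent) estimate weights by respondent counts:
  (200/575)×35.7 + (175/575)×63.3 + (200/575)×15.8 = 37.1783%
Post-stratified estimate weights by population shares:
  0.1×35.7 + 0.68×63.3 + 0.22×15.8 = 50.09%
Difference = 50.09 − 37.1783 = 12.9117 pp.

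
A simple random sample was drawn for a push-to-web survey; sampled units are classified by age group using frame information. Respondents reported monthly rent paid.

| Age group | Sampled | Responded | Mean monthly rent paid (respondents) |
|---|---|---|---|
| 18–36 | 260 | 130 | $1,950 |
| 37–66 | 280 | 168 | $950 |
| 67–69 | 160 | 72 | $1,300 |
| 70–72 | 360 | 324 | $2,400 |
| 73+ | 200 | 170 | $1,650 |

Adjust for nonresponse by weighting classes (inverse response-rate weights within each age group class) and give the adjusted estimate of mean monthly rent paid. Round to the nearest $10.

$1,730

Class response rates: 18–36 130/260 = 50%, 37–66 168/280 = 60%, 67–69 72/160 = 45%, 70–72 324/360 = 90%, 73+ 170/200 = 85%.
With weight = n_sampled/n_responded per class, the weighted class total is n_sampled:
  18–36: 260 × 1950 = 507,000
  37–66: 280 × 950 = 266,000
  67–69: 160 × 1300 = 208,000
  70–72: 360 × 2400 = 864,000
  73+: 200 × 1650 = 330,000
Adjusted estimate = 2,175,000 / 1,260 = 1726.19 → $1,730.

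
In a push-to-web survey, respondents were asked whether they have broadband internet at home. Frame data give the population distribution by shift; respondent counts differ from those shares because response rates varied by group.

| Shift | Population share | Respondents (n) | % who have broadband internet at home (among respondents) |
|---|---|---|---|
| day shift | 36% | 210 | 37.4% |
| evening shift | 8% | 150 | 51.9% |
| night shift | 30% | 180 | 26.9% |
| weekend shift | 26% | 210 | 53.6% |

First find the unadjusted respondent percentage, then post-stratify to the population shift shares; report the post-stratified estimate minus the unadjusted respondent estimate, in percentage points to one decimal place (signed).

Naive respondent-only estimate (weights = respondent counts):
  (210/750)×37.4 + (150/750)×51.9 + (180/750)×26.9 + (210/750)×53.6 = 42.316%
Post-stratifying to population shares instead:
  0.36×37.4 + 0.08×51.9 + 0.3×26.9 + 0.26×53.6 = 39.622%
Difference = 39.622 − 42.316 = -2.694 pp.

-2.7 percentage points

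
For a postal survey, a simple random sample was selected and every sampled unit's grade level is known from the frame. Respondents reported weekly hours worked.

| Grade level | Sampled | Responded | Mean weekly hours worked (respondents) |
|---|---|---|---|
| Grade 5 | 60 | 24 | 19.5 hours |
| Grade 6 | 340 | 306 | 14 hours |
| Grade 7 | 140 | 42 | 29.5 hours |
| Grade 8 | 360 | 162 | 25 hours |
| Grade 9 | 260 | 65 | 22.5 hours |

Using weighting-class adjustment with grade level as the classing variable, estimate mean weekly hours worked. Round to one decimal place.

Class response rates: Grade 5 24/60 = 40%, Grade 6 306/340 = 90%, Grade 7 42/140 = 30%, Grade 8 162/360 = 45%, Grade 9 65/260 = 25%.
With weight = n_sampled/n_responded per class, the weighted class total is n_sampled:
  Grade 5: 60 × 19.5 = 1170
  Grade 6: 340 × 14 = 4760
  Grade 7: 140 × 29.5 = 4130
  Grade 8: 360 × 25 = 9000
  Grade 9: 260 × 22.5 = 5850
Adjusted estimate = 24,910 / 1,160 = 21.4741 → 21.5.

21.5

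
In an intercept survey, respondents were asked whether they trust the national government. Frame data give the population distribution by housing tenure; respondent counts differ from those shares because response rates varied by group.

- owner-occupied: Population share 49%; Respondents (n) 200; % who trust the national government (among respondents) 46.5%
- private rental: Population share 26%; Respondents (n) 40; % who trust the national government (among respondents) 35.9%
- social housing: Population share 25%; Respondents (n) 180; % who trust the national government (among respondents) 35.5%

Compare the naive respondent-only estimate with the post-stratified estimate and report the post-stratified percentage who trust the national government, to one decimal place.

41.0%

Without adjustment, the pooled respondent share is:
  (200/420)×46.5 + (40/420)×35.9 + (180/420)×35.5 = 40.7762%
Post-stratified estimate weights by population shares:
  0.49×46.5 + 0.26×35.9 + 0.25×35.5 = 40.994%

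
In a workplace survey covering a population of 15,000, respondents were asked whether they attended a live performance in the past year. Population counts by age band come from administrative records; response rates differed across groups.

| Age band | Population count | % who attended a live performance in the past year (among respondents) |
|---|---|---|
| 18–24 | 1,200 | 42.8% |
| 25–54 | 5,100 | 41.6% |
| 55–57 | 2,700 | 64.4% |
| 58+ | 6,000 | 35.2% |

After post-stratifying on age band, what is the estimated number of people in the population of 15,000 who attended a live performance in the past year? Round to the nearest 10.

6,490

Apply each group's respondent rate to its population count:
  18–24: 1,200 × 42.8% = 513.6
  25–54: 5,100 × 41.6% = 2121.6
  55–57: 2,700 × 64.4% = 1738.8
  58+: 6,000 × 35.2% = 2112
Estimated total = 6486 → 6,490.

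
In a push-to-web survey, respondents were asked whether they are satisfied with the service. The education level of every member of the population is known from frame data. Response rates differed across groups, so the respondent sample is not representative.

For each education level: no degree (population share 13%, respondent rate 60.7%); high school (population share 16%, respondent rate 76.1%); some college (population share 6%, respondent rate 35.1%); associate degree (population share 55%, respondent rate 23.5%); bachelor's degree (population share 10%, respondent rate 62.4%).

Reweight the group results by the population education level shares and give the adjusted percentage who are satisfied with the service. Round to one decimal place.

Weight each group's respondent value by its population share:
  no degree: 0.13 × 60.7 = 7.891
  high school: 0.16 × 76.1 = 12.176
  some college: 0.06 × 35.1 = 2.106
  associate degree: 0.55 × 23.5 = 12.925
  bachelor's degree: 0.1 × 62.4 = 6.24
Post-stratified estimate = 41.338 → 41.3%.

41.3%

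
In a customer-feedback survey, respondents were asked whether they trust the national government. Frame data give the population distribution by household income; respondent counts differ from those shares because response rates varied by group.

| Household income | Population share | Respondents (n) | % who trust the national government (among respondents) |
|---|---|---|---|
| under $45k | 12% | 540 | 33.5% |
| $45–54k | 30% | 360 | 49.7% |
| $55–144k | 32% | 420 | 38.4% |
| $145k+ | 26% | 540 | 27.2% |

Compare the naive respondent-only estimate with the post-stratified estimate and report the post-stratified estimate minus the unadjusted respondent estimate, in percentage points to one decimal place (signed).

+2.4 percentage points

Without adjustment, the pooled respondent share is:
  (540/1860)×33.5 + (360/1860)×49.7 + (420/1860)×38.4 + (540/1860)×27.2 = 35.9129%
Post-stratifying to population shares instead:
  0.12×33.5 + 0.3×49.7 + 0.32×38.4 + 0.26×27.2 = 38.29%
Difference = 38.29 − 35.9129 = 2.3771 pp.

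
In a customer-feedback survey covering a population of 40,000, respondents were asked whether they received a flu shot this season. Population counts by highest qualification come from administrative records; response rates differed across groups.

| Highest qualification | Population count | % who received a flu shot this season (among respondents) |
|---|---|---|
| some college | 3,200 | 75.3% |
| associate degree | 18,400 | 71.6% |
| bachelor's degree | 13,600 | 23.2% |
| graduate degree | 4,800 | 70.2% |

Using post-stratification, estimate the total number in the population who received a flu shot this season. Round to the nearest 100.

Each cell contributes its population count × the respondent rate:
  some college: 3,200 × 75.3% = 2409.6
  associate degree: 18,400 × 71.6% = 13174.4
  bachelor's degree: 13,600 × 23.2% = 3155.2
  graduate degree: 4,800 × 70.2% = 3369.6
Estimated total = 22108.8 → 22,100.

22,100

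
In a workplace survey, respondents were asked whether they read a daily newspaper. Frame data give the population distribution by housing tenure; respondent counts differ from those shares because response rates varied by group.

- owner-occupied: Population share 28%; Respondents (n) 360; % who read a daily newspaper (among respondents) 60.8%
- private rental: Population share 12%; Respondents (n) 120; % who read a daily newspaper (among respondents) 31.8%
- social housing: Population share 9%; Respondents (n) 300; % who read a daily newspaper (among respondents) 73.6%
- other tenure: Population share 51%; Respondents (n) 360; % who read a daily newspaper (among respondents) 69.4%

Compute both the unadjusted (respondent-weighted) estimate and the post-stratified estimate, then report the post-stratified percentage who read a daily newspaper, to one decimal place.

62.9%

Naive respondent-only estimate (weights = respondent counts):
  (360/1140)×60.8 + (120/1140)×31.8 + (300/1140)×73.6 + (360/1140)×69.4 = 63.8316%
Post-stratified estimate weights by population shares:
  0.28×60.8 + 0.12×31.8 + 0.09×73.6 + 0.51×69.4 = 62.858%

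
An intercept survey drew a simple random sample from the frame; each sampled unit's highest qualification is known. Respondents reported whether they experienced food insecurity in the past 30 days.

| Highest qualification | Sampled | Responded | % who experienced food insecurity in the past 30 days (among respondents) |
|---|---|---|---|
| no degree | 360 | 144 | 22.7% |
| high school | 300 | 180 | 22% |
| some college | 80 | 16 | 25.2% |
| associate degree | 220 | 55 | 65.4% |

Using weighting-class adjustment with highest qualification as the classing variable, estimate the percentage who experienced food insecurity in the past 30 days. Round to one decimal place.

Response rates by class: no degree 144/360 = 40%, high school 180/300 = 60%, some college 16/80 = 20%, associate degree 55/220 = 25%.
Each respondent's weight = sampled/responded in their class; summing within a class gives n_sampled, so:
  no degree: 360 × 22.7 = 8172
  high school: 300 × 22 = 6600
  some college: 80 × 25.2 = 2016
  associate degree: 220 × 65.4 = 14388
Adjusted estimate = 31,176 / 960 = 32.475 → 32.5%.

32.5%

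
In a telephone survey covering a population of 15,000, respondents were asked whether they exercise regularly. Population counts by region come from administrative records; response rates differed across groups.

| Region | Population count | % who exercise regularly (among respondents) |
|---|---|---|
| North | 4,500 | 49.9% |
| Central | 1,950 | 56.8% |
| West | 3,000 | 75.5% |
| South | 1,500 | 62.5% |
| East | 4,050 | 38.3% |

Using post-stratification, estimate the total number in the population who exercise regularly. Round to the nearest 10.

8,110

Each cell contributes its population count × the respondent rate:
  North: 4,500 × 49.9% = 2245.5
  Central: 1,950 × 56.8% = 1107.6
  West: 3,000 × 75.5% = 2265
  South: 1,500 × 62.5% = 937.5
  East: 4,050 × 38.3% = 1551.15
Estimated total = 8106.75 → 8,110.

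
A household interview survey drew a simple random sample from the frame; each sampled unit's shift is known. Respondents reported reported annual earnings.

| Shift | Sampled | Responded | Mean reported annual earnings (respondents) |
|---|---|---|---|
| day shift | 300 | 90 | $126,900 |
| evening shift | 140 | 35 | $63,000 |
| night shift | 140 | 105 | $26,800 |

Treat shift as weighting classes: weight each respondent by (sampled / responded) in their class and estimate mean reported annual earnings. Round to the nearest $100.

$87,300

Response rates by class: day shift 90/300 = 30%, evening shift 35/140 = 25%, night shift 105/140 = 75%.
Each respondent's weight = sampled/responded in their class; summing within a class gives n_sampled, so:
  day shift: 300 × 126,900 = 38,070,000
  evening shift: 140 × 63,000 = 8,820,000
  night shift: 140 × 26,800 = 3,752,000
Adjusted estimate = 50,642,000 / 580 = 87313.8 → $87,300.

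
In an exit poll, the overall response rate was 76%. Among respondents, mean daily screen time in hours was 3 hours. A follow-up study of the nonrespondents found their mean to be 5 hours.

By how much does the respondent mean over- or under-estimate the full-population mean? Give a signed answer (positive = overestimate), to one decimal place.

Nonresponse fraction = 1 − 0.76 = 0.24.
Bias = (nonresponse fraction) × (respondent mean − nonrespondent mean)
     = 0.24 × (3 − 5) = 0.24 × -2 = -0.48.

-0.5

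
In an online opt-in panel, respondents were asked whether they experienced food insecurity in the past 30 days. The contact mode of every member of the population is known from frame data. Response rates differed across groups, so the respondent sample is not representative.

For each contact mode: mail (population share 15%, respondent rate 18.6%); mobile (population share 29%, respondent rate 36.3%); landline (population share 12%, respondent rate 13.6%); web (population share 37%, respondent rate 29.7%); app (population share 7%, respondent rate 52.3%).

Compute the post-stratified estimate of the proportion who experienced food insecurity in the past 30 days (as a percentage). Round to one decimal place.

29.6%

Each cell contributes population-share × respondent value:
  mail: 0.15 × 18.6 = 2.79
  mobile: 0.29 × 36.3 = 10.527
  landline: 0.12 × 13.6 = 1.632
  web: 0.37 × 29.7 = 10.989
  app: 0.07 × 52.3 = 3.661
Post-stratified estimate = 29.599 → 29.6%.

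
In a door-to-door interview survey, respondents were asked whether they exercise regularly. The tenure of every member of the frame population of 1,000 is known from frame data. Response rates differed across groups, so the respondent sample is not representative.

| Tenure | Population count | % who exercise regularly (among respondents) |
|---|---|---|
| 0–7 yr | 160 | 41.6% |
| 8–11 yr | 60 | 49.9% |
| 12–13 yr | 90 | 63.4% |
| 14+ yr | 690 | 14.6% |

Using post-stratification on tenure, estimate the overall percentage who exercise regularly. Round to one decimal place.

25.4%

Each cell contributes population-share × respondent value:
  0–7 yr: (160/1,000) × 41.6 = 6.656
  8–11 yr: (60/1,000) × 49.9 = 2.994
  12–13 yr: (90/1,000) × 63.4 = 5.706
  14+ yr: (690/1,000) × 14.6 = 10.074
Post-stratified estimate = 25.43 → 25.4%.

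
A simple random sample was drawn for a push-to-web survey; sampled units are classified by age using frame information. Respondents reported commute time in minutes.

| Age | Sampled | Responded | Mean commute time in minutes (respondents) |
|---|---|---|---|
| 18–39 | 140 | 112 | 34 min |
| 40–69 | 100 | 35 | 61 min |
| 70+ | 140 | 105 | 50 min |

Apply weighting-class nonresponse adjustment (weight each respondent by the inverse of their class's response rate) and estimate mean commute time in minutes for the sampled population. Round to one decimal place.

47.0

Class response rates: 18–39 112/140 = 80%, 40–69 35/100 = 35%, 70+ 105/140 = 75%.
Weighting each respondent by the inverse class response rate inflates each class back to its sampled size, so the class weight is n_sampled:
  18–39: 140 × 34 = 4760
  40–69: 100 × 61 = 6100
  70+: 140 × 50 = 7000
Adjusted estimate = 17,860 / 380 = 47 → 47.0.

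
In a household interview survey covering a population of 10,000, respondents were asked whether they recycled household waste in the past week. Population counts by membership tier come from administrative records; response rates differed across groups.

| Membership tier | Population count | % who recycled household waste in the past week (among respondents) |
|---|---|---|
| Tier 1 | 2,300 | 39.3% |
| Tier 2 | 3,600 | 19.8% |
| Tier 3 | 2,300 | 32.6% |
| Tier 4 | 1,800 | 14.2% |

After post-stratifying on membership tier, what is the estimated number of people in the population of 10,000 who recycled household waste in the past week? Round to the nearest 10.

Each cell contributes its population count × the respondent rate:
  Tier 1: 2,300 × 39.3% = 903.9
  Tier 2: 3,600 × 19.8% = 712.8
  Tier 3: 2,300 × 32.6% = 749.8
  Tier 4: 1,800 × 14.2% = 255.6
Estimated total = 2622.1 → 2,620.

2,620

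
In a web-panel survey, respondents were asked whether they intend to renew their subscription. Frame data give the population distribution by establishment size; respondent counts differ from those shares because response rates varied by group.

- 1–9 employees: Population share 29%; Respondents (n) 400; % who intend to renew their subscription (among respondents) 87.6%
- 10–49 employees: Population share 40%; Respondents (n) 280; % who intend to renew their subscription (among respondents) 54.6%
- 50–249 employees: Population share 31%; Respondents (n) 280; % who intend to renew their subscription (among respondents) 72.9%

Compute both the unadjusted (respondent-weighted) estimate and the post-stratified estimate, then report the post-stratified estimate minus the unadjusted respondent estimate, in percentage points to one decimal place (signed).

-3.8 percentage points

Naive respondent-only estimate (weights = respondent counts):
  (400/960)×87.6 + (280/960)×54.6 + (280/960)×72.9 = 73.6875%
Post-stratified estimate weights by population shares:
  0.29×87.6 + 0.4×54.6 + 0.31×72.9 = 69.843%
Difference = 69.843 − 73.6875 = -3.8445 pp.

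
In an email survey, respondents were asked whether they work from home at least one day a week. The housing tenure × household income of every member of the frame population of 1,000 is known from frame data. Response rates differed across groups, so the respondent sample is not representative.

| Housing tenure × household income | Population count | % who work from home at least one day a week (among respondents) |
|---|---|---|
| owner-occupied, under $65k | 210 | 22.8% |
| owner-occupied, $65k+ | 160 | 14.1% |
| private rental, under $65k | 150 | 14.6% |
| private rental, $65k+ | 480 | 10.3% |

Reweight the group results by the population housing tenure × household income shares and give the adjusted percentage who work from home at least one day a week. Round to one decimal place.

Each cell contributes population-share × respondent value:
  owner-occupied, under $65k: (210/1,000) × 22.8 = 4.788
  owner-occupied, $65k+: (160/1,000) × 14.1 = 2.256
  private rental, under $65k: (150/1,000) × 14.6 = 2.19
  private rental, $65k+: (480/1,000) × 10.3 = 4.944
Post-stratified estimate = 14.178 → 14.2%.

14.2%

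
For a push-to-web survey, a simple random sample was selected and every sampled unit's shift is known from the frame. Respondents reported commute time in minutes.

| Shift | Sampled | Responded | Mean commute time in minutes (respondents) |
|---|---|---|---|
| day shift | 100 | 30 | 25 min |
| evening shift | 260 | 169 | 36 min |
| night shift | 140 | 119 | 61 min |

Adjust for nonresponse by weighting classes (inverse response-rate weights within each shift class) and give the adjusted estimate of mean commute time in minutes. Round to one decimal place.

Response rates by class: day shift 30/100 = 30%, evening shift 169/260 = 65%, night shift 119/140 = 85%.
Inverse-response-rate weighting restores each class to its sampled count, so class totals weight by n_sampled:
  day shift: 100 × 25 = 2500
  evening shift: 260 × 36 = 9360
  night shift: 140 × 61 = 8540
Adjusted estimate = 20,400 / 500 = 40.8 → 40.8.

40.8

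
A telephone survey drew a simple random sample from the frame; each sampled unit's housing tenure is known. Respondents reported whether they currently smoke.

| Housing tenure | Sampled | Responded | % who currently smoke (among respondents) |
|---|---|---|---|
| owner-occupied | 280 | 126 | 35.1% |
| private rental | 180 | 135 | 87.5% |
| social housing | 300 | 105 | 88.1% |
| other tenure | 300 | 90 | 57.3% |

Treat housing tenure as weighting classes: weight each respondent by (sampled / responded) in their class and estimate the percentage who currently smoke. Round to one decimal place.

Response rates by class: owner-occupied 126/280 = 45%, private rental 135/180 = 75%, social housing 105/300 = 35%, other tenure 90/300 = 30%.
With weight = n_sampled/n_responded per class, the weighted class total is n_sampled:
  owner-occupied: 280 × 35.1 = 9828
  private rental: 180 × 87.5 = 15,750
  social housing: 300 × 88.1 = 26,430
  other tenure: 300 × 57.3 = 17,190
Adjusted estimate = 69,198 / 1,060 = 65.2811 → 65.3%.

65.3%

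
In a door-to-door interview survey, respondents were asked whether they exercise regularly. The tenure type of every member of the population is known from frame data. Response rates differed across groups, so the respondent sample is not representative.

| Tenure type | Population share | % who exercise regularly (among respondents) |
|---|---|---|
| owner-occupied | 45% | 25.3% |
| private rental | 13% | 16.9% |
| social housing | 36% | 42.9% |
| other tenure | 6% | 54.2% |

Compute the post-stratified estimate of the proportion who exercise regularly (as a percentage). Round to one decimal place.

32.3%

Post-stratification weights by population share, not respondent share:
  owner-occupied: 0.45 × 25.3 = 11.385
  private rental: 0.13 × 16.9 = 2.197
  social housing: 0.36 × 42.9 = 15.444
  other tenure: 0.06 × 54.2 = 3.252
Post-stratified estimate = 32.278 → 32.3%.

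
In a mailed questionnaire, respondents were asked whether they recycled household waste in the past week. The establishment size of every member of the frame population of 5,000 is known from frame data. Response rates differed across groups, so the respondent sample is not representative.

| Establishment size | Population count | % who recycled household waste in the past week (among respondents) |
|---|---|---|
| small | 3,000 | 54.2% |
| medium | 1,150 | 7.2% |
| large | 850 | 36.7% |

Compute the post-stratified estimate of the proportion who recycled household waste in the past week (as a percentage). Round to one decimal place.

Reweight to the known establishment size distribution:
  small: (3,000/5,000) × 54.2 = 32.52
  medium: (1,150/5,000) × 7.2 = 1.656
  large: (850/5,000) × 36.7 = 6.239
Post-stratified estimate = 40.415 → 40.4%.

40.4%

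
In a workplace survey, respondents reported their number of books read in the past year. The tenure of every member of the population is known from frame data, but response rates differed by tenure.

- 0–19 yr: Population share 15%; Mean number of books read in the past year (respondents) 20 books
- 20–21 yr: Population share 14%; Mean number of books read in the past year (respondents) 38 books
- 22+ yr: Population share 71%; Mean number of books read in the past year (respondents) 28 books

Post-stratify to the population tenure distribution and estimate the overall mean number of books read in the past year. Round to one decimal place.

28.2

Reweight to the known tenure distribution:
  0–19 yr: 0.15 × 20 = 3
  20–21 yr: 0.14 × 38 = 5.32
  22+ yr: 0.71 × 28 = 19.88
Post-stratified estimate = 28.2 → 28.2.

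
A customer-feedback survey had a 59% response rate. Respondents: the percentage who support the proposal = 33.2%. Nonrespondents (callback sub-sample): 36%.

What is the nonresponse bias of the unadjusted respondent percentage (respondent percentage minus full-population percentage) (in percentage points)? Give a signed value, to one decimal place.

Nonresponse fraction = 1 − 0.59 = 0.41.
Bias = (nonresponse fraction) × (respondent percentage − nonrespondent percentage)
     = 0.41 × (33.2 − 36) = 0.41 × -2.8 = -1.148.

-1.1 percentage points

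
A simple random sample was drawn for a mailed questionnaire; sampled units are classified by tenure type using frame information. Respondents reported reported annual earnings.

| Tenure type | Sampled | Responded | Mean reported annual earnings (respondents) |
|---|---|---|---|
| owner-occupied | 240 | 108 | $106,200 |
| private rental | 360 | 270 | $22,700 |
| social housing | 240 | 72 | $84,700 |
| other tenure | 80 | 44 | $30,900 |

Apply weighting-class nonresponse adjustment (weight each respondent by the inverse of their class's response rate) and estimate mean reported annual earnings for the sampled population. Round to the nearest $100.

Class response rates: owner-occupied 108/240 = 45%, private rental 270/360 = 75%, social housing 72/240 = 30%, other tenure 44/80 = 55%.
Inverse-response-rate weighting restores each class to its sampled count, so class totals weight by n_sampled:
  owner-occupied: 240 × 106,200 = 25,488,000
  private rental: 360 × 22,700 = 8,172,000
  social housing: 240 × 84,700 = 20,328,000
  other tenure: 80 × 30,900 = 2,472,000
Adjusted estimate = 56,460,000 / 920 = 61369.6 → $61,400.

$61,400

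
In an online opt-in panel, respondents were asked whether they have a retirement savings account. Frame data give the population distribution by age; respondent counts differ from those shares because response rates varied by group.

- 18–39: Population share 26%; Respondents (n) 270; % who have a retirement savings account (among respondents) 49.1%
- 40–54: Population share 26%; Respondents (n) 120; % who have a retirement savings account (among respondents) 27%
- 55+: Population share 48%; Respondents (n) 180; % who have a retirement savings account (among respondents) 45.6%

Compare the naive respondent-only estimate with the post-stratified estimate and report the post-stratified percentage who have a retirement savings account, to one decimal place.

Naive respondent-only estimate (weights = respondent counts):
  (270/570)×49.1 + (120/570)×27 + (180/570)×45.6 = 43.3421%
Post-stratified estimate weights by population shares:
  0.26×49.1 + 0.26×27 + 0.48×45.6 = 41.674%

41.7%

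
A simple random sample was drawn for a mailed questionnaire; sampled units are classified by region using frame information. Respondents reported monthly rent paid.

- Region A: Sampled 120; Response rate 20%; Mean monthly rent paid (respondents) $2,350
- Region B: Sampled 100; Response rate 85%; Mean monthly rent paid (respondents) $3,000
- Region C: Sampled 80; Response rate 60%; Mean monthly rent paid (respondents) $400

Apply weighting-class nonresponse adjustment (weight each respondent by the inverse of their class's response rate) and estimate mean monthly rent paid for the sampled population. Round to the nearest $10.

With weight = n_sampled/n_responded per class, the weighted class total is n_sampled:
  Region A: 120 × 2350 = 282,000
  Region B: 100 × 3000 = 300,000
  Region C: 80 × 400 = 32,000
Adjusted estimate = 614,000 / 300 = 2046.67 → $2,050.

$2,050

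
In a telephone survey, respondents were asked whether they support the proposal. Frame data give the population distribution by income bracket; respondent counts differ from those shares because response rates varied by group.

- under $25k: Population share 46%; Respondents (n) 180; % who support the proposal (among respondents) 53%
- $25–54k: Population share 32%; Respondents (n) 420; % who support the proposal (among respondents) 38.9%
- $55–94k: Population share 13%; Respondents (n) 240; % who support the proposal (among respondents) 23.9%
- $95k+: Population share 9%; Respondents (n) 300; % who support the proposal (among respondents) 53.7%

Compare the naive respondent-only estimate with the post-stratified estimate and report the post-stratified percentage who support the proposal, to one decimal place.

Without adjustment, the pooled respondent share is:
  (180/1140)×53 + (420/1140)×38.9 + (240/1140)×23.9 + (300/1140)×53.7 = 41.8632%
Post-stratifying to population shares instead:
  0.46×53 + 0.32×38.9 + 0.13×23.9 + 0.09×53.7 = 44.768%

44.8%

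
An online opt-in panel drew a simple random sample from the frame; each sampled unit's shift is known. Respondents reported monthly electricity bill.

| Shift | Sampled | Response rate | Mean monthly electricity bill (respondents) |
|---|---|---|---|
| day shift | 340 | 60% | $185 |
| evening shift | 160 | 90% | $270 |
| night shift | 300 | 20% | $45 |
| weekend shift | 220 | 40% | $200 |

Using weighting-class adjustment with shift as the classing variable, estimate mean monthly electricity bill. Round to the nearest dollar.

Inverse-response-rate weighting restores each class to its sampled count, so class totals weight by n_sampled:
  day shift: 340 × 185 = 62,900
  evening shift: 160 × 270 = 43,200
  night shift: 300 × 45 = 13,500
  weekend shift: 220 × 200 = 44,000
Adjusted estimate = 163,600 / 1,020 = 160.392 → $160.

$160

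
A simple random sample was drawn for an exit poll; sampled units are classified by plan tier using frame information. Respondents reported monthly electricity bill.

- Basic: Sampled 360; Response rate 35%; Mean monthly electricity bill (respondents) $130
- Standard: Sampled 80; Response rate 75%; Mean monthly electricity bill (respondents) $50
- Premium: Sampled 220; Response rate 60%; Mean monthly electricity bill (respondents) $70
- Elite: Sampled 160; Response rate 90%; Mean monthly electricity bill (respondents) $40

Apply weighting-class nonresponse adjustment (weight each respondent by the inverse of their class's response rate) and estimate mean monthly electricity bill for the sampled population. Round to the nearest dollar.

$89

With weight = n_sampled/n_responded per class, the weighted class total is n_sampled:
  Basic: 360 × 130 = 46,800
  Standard: 80 × 50 = 4000
  Premium: 220 × 70 = 15,400
  Elite: 160 × 40 = 6400
Adjusted estimate = 72,600 / 820 = 88.5366 → $89.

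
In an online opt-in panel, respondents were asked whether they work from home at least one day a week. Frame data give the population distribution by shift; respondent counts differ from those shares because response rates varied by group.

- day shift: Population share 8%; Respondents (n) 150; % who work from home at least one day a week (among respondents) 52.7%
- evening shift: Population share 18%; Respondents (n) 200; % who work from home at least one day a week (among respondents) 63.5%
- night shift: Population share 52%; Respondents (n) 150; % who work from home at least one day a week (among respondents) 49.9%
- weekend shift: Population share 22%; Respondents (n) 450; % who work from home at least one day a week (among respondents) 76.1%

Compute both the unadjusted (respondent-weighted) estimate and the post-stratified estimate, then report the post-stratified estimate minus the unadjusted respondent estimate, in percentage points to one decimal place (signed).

Naive respondent-only estimate (weights = respondent counts):
  (150/950)×52.7 + (200/950)×63.5 + (150/950)×49.9 + (450/950)×76.1 = 65.6158%
Post-stratified estimate weights by population shares:
  0.08×52.7 + 0.18×63.5 + 0.52×49.9 + 0.22×76.1 = 58.336%
Difference = 58.336 − 65.6158 = -7.2798 pp.

-7.3 percentage points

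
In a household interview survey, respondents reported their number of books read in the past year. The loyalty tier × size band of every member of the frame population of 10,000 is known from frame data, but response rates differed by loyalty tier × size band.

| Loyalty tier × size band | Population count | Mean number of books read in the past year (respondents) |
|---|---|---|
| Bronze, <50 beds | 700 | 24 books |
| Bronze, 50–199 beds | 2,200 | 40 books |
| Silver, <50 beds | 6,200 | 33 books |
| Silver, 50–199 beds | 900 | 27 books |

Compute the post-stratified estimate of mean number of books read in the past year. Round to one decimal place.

33.4

Each cell contributes population-share × respondent value:
  Bronze, <50 beds: (700/10,000) × 24 = 1.68
  Bronze, 50–199 beds: (2,200/10,000) × 40 = 8.8
  Silver, <50 beds: (6,200/10,000) × 33 = 20.46
  Silver, 50–199 beds: (900/10,000) × 27 = 2.43
Post-stratified estimate = 33.37 → 33.4.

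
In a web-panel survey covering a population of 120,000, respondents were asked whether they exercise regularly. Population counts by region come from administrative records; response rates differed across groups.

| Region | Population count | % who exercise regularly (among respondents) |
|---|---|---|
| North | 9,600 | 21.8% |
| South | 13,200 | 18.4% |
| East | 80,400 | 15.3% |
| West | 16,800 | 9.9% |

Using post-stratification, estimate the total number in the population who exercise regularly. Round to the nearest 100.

Estimated count per cell = population count × respondent percentage:
  North: 9,600 × 21.8% = 2092.8
  South: 13,200 × 18.4% = 2428.8
  East: 80,400 × 15.3% = 12301.2
  West: 16,800 × 9.9% = 1663.2
Estimated total = 18,486 → 18,500.

18,500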